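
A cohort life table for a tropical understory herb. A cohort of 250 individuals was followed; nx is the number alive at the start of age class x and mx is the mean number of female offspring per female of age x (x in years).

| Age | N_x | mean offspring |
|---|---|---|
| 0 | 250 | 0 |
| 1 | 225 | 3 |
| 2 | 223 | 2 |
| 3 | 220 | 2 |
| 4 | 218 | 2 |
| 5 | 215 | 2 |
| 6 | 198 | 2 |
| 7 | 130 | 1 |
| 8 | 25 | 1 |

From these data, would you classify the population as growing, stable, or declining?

lx = nx/n0 = nx/250: 1, 0.9, 0.892, 0.88, 0.872, 0.86, 0.792, 0.52, 0.1
R0 = Σ lx·mx = 0 + 2.7 + 1.784 + 1.76 + 1.744 + 1.72 + 1.584 + 0.52 + 0.1 = 11.912
R0 > 1, so the population is growing.

growing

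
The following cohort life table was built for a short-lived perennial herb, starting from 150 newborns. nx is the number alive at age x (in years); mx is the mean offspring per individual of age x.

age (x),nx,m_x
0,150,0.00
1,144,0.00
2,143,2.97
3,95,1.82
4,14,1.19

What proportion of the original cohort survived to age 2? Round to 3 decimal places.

0.953

l_2 = n_2/n_0 = 143/150 = 0.953333… → 0.953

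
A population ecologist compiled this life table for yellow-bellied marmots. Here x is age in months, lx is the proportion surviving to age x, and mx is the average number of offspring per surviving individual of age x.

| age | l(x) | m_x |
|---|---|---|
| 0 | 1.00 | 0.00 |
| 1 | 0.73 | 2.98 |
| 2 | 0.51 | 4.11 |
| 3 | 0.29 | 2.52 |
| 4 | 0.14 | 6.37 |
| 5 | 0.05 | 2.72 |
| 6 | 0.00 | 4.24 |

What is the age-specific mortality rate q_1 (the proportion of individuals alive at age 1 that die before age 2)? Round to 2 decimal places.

q_1 = (l_1 − l_2) / l_1 = (0.73 − 0.51) / 0.73
     = 0.22 / 0.73 = 0.30137… → 0.30

0.30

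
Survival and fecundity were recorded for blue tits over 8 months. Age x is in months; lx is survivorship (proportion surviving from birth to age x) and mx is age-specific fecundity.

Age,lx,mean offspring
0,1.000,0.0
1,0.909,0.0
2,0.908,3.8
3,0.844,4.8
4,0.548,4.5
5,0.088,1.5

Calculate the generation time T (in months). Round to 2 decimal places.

2.93

lx·mx: 0, 0, 3.4504, 4.0512, 2.466, 0.132 → R0 = 10.0996
x·lx·mx: 0, 0, 6.9008, 12.1536, 9.864, 0.66 → Σ = 29.5784
T = 29.5784 / 10.0996 = 2.92867… → 2.93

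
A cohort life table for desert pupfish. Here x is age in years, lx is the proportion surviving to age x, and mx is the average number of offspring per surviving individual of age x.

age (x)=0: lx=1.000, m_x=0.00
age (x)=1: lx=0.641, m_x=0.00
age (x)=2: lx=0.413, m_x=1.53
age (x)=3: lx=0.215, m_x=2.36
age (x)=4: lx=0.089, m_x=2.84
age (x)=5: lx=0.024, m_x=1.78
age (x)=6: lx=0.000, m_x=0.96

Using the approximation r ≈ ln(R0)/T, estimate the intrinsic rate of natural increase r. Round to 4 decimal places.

R0 = Σ lx·mx = 0 + 0 + 0.63189 + 0.5074 + 0.25276 + 0.04272 + 0 = 1.43477
Σ x·lx·mx = 4.01062; T = 4.01062/1.43477 = 2.79531…
r ≈ ln(R0)/T = ln(1.43477)/2.79531… = 0.129147… → 0.1291

0.1291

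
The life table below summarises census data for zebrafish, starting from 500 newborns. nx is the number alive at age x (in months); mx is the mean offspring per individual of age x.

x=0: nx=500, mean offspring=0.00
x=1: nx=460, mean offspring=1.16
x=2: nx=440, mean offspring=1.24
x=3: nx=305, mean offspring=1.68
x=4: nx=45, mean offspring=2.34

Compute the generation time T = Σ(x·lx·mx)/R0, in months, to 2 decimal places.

2.11

lx = nx/n0 = nx/500: 1, 0.92, 0.88, 0.61, 0.09
lx·mx: 0, 1.0672, 1.0912, 1.0248, 0.2106 → R0 = 3.3938
x·lx·mx: 0, 1.0672, 2.1824, 3.0744, 0.8424 → Σ = 7.1664
T = 7.1664 / 3.3938 = 2.111615… → 2.11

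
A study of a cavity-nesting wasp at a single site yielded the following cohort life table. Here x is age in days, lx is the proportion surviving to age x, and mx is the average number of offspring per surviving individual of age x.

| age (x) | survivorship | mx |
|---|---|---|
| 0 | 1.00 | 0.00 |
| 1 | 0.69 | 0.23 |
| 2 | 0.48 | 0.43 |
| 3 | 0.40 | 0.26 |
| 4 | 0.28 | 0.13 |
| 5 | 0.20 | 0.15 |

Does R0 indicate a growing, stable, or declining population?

R0 = Σ lx·mx = 0 + 0.1587 + 0.2064 + 0.104 + 0.0364 + 0.03 = 0.5355
R0 < 1, so the population is declining.

declining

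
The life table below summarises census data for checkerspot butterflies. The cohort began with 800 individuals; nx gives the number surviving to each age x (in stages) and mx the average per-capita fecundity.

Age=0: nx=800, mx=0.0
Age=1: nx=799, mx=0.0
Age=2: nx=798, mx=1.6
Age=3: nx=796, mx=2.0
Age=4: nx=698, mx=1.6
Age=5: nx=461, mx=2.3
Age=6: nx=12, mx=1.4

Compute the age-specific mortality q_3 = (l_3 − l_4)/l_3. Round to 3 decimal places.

lx = nx/n0 = nx/800: 1, 0.99875, 0.9975, 0.995, 0.8725, 0.57625, 0.015
q_3 = (l_3 − l_4) / l_3 = (0.995 − 0.8725) / 0.995
     = 0.1225 / 0.995 = 0.123116… → 0.123

0.123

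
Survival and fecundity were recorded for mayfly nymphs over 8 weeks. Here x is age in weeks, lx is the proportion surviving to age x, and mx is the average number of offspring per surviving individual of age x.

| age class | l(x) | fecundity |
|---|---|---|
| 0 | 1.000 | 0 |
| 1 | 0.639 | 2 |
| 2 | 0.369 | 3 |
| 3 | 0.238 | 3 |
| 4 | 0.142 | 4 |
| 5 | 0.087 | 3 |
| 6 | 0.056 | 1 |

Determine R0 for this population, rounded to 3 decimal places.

3.984

lx·mx by age: 0, 1.278, 1.107, 0.714, 0.568, 0.261, 0.056
R0 = Σ lx·mx = 3.984 → 3.984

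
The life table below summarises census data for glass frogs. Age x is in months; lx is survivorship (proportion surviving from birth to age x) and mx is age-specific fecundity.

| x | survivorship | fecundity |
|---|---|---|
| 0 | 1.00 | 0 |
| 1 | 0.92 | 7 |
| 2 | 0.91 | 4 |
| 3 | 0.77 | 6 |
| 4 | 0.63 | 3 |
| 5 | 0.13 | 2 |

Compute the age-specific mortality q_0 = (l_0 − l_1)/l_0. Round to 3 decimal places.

q_0 = (l_0 − l_1) / l_0 = (1 − 0.92) / 1
     = 0.08 / 1 = 0.08 → 0.080

0.080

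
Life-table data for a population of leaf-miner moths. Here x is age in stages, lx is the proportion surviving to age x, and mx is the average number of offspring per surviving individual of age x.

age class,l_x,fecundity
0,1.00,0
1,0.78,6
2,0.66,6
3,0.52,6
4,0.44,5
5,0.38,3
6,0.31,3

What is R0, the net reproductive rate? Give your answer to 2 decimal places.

16.03

lx·mx by age: 0, 4.68, 3.96, 3.12, 2.2, 1.14, 0.93
R0 = Σ lx·mx = 16.03 → 16.03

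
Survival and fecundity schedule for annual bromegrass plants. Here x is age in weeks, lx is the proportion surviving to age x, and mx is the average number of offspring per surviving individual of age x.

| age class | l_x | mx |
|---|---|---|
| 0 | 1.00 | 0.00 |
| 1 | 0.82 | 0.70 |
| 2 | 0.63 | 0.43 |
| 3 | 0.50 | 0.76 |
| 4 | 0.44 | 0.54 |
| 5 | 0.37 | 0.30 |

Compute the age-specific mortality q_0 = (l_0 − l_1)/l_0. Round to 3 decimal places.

0.180

q_0 = (l_0 − l_1) / l_0 = (1 − 0.82) / 1
     = 0.18 / 1 = 0.18 → 0.180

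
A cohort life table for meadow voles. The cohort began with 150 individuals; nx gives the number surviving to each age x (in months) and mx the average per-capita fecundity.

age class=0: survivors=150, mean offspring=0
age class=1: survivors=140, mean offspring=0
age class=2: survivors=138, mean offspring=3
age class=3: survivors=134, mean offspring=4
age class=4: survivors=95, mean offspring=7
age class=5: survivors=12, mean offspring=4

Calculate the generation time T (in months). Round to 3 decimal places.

lx = nx/n0 = nx/150: 1, 0.93333…, 0.92, 0.89333…, 0.63333…, 0.08
lx·mx: 0, 0, 2.76, 3.573333…, 4.433333…, 0.32 → R0 = 11.086667…
x·lx·mx: 0, 0, 5.52, 10.72…, 17.733333…, 1.6 → Σ = 35.573333…
T = 35.573333… / 11.086667… = 3.208659… → 3.209

3.209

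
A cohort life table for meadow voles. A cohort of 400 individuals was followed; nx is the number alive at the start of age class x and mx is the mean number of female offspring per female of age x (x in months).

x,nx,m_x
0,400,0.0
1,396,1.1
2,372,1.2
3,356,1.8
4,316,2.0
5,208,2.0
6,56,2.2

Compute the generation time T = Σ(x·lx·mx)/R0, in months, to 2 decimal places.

lx = nx/n0 = nx/400: 1, 0.99, 0.93, 0.89, 0.79, 0.52, 0.14
lx·mx: 0, 1.089, 1.116, 1.602, 1.58, 1.04, 0.308 → R0 = 6.735
x·lx·mx: 0, 1.089, 2.232, 4.806, 6.32, 5.2, 1.848 → Σ = 21.495
T = 21.495 / 6.735 = 3.191537… → 3.19

3.19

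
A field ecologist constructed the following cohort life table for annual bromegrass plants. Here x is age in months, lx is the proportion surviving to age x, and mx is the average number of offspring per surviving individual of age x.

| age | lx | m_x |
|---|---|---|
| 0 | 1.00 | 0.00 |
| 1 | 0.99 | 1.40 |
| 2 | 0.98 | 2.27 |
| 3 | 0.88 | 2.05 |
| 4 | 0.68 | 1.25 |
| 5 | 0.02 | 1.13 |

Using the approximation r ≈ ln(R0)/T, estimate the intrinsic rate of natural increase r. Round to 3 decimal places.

R0 = Σ lx·mx = 0 + 1.386 + 2.2246 + 1.804 + 0.85 + 0.0226 = 6.2872
Σ x·lx·mx = 14.7602; T = 14.7602/6.2872 = 2.34766…
r ≈ ln(R0)/T = ln(6.2872)/2.34766… = 0.78313… → 0.783

0.783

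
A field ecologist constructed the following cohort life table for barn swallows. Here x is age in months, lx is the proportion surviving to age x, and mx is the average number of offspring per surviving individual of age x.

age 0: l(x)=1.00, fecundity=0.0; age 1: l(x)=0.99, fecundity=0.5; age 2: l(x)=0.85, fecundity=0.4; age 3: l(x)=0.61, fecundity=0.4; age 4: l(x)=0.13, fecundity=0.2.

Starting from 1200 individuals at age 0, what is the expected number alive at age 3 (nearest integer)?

732

Expected survivors = N0 · l_3 = 1200 × 0.61 = 732 → 732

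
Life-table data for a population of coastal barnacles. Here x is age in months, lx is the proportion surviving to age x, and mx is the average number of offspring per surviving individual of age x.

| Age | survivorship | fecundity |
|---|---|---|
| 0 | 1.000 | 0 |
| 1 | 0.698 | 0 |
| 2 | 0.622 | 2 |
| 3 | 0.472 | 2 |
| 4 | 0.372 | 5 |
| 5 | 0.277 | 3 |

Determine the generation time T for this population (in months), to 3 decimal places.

lx·mx: 0, 0, 1.244, 0.944, 1.86, 0.831 → R0 = 4.879
x·lx·mx: 0, 0, 2.488, 2.832, 7.44, 4.155 → Σ = 16.915
T = 16.915 / 4.879 = 3.466899… → 3.467

3.467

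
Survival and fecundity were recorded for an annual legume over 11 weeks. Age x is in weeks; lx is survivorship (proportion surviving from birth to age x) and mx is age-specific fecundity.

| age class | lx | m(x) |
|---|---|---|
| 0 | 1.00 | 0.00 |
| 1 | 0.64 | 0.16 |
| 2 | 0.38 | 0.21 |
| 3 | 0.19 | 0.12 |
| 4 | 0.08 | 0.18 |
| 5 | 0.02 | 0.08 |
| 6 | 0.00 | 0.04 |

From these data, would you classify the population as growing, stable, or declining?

R0 = Σ lx·mx = 0 + 0.1024 + 0.0798 + 0.0228 + 0.0144 + 0.0016 + 0 = 0.221
R0 < 1, so the population is declining.

declining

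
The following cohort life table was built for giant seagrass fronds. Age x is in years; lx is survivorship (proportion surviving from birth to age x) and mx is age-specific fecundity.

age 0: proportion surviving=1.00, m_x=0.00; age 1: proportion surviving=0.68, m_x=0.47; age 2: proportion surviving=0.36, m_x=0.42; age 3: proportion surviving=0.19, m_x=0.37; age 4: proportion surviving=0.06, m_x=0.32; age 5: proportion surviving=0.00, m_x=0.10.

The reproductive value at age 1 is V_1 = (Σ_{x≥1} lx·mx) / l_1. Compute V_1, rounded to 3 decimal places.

lx·mx for x ≥ 1: 0.3196, 0.1512, 0.0703, 0.0192, 0 → sum = 0.5603
V_1 = 0.5603 / l_1 = 0.5603 / 0.68 = 0.823971… → 0.824

0.824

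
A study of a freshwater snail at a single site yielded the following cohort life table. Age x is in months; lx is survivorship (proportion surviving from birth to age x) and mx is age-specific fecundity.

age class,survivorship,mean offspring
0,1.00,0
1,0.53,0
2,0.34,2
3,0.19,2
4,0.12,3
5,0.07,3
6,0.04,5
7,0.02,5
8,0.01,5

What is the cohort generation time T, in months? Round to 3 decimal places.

lx·mx: 0, 0, 0.68, 0.38, 0.36, 0.21, 0.2, 0.1, 0.05 → R0 = 1.98
x·lx·mx: 0, 0, 1.36, 1.14, 1.44, 1.05, 1.2, 0.7, 0.4 → Σ = 7.29
T = 7.29 / 1.98 = 3.681818… → 3.682

3.682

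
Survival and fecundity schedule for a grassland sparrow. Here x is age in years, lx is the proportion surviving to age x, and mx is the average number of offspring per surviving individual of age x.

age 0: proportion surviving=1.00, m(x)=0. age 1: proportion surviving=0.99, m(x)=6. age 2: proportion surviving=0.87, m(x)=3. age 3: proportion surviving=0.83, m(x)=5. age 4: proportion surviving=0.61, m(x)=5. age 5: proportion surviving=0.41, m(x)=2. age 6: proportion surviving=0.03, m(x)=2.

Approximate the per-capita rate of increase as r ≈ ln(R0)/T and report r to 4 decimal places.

1.1609

R0 = Σ lx·mx = 0 + 5.94 + 2.61 + 4.15 + 3.05 + 0.82 + 0.06 = 16.63
Σ x·lx·mx = 40.27; T = 40.27/16.63 = 2.42153…
r ≈ ln(R0)/T = ln(16.63)/2.42153… = 1.160924… → 1.1609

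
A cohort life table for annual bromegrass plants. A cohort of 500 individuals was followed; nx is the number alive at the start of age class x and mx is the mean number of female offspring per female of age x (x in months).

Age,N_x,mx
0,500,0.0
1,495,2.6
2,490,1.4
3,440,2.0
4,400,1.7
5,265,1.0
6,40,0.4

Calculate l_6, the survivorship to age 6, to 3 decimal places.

0.080

l_6 = n_6/n_0 = 40/500 = 0.08 → 0.080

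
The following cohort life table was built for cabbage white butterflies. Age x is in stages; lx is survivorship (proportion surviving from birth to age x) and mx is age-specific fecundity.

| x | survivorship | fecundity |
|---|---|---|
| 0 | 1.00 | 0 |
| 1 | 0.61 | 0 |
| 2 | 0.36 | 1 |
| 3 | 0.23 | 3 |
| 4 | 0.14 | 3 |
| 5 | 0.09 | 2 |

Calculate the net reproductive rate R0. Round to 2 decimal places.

lx·mx by age: 0, 0, 0.36, 0.69, 0.42, 0.18
R0 = Σ lx·mx = 1.65 → 1.65

1.65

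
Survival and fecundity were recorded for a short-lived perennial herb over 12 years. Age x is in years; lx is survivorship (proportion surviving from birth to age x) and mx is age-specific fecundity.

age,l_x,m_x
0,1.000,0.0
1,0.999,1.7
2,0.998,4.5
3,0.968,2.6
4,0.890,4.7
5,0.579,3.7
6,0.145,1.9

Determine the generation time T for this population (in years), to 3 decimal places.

3.092

lx·mx: 0, 1.6983, 4.491, 2.5168, 4.183, 2.1423, 0.2755 → R0 = 15.3069
x·lx·mx: 0, 1.6983, 8.982, 7.5504, 16.732, 10.7115, 1.653 → Σ = 47.3272
T = 47.3272 / 15.3069 = 3.091887… → 3.092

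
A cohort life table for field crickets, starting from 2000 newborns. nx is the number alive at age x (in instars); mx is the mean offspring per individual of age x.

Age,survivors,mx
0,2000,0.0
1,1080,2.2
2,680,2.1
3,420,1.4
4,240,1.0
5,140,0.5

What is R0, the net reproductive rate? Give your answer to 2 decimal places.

2.35

lx = nx/n0 = nx/2000: 1, 0.54, 0.34, 0.21, 0.12, 0.07
lx·mx by age: 0, 1.188, 0.714, 0.294, 0.12, 0.035
R0 = Σ lx·mx = 2.351 → 2.35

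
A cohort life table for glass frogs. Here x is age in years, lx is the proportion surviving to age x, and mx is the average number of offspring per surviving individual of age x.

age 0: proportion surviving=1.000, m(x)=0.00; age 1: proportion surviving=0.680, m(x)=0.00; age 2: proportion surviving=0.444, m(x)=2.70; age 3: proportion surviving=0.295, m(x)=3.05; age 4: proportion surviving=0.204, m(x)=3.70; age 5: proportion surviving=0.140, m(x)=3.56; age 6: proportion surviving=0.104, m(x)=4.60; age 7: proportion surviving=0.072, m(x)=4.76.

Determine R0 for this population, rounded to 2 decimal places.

lx·mx by age: 0, 0, 1.1988, 0.89975, 0.7548, 0.4984, 0.4784, 0.34272
R0 = Σ lx·mx = 4.17287 → 4.17

4.17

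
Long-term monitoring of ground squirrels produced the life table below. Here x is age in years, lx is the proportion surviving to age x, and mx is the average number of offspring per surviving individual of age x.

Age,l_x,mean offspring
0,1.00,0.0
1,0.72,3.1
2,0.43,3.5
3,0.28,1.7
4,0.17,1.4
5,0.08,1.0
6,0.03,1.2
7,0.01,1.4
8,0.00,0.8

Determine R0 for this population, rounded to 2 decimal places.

4.58

lx·mx by age: 0, 2.232, 1.505, 0.476, 0.238, 0.08, 0.036, 0.014, 0
R0 = Σ lx·mx = 4.581 → 4.58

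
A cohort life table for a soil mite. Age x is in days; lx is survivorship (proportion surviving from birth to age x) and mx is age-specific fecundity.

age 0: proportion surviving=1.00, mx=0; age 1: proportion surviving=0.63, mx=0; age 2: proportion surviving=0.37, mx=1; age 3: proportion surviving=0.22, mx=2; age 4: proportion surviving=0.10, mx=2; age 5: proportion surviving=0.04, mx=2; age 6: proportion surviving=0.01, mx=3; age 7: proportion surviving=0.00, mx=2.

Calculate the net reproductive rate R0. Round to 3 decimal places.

1.120

lx·mx by age: 0, 0, 0.37, 0.44, 0.2, 0.08, 0.03, 0
R0 = Σ lx·mx = 1.12 → 1.120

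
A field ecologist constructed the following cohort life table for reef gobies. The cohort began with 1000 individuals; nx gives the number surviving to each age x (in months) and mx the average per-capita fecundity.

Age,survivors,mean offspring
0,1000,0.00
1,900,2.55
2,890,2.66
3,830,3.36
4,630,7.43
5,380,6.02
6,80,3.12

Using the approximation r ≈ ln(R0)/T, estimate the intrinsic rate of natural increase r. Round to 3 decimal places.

lx = nx/n0 = nx/1000: 1, 0.9, 0.89, 0.83, 0.63, 0.38, 0.08
R0 = Σ lx·mx = 0 + 2.295 + 2.3674 + 2.7888 + 4.6809 + 2.2876 + 0.2496 = 14.6693
Σ x·lx·mx = 47.0554; T = 47.0554/14.6693 = 3.20775…
r ≈ ln(R0)/T = ln(14.6693)/3.20775… = 0.83727… → 0.837

0.837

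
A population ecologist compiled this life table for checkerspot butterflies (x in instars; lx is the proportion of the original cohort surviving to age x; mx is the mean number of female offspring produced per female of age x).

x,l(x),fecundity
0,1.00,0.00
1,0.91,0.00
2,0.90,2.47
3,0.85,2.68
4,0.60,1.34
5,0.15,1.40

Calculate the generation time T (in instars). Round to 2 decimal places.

lx·mx: 0, 0, 2.223, 2.278, 0.804, 0.21 → R0 = 5.515
x·lx·mx: 0, 0, 4.446, 6.834, 3.216, 1.05 → Σ = 15.546
T = 15.546 / 5.515 = 2.818858… → 2.82

2.82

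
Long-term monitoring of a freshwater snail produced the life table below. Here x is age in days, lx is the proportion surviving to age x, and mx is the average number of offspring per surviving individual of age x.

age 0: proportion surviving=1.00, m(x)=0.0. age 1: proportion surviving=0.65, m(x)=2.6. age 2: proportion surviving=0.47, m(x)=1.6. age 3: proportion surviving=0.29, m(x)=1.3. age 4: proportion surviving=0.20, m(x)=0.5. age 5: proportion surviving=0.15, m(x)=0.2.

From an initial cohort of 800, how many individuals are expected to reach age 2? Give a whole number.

Expected survivors = N0 · l_2 = 800 × 0.47 = 376 → 376

376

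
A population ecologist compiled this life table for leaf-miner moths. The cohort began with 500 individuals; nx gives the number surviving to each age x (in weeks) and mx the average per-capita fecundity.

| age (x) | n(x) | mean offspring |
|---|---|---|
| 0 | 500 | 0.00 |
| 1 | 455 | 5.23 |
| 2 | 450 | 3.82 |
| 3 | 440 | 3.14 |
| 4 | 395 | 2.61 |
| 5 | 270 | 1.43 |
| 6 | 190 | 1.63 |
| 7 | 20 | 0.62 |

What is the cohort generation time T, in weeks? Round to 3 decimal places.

lx = nx/n0 = nx/500: 1, 0.91, 0.9, 0.88, 0.79, 0.54, 0.38, 0.04
lx·mx: 0, 4.7593, 3.438, 2.7632, 2.0619, 0.7722, 0.6194, 0.0248 → R0 = 14.4388
x·lx·mx: 0, 4.7593, 6.876, 8.2896, 8.2476, 3.861, 3.7164, 0.1736 → Σ = 35.9235
T = 35.9235 / 14.4388 = 2.487984… → 2.488

2.488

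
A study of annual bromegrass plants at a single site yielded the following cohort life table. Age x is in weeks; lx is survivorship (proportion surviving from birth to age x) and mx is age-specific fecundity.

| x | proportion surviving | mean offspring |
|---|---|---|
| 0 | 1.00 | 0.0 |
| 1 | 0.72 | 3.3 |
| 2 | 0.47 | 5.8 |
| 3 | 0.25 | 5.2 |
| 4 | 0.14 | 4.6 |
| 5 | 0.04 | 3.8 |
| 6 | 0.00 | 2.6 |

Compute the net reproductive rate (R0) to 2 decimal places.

7.20

lx·mx by age: 0, 2.376, 2.726, 1.3, 0.644, 0.152, 0
R0 = Σ lx·mx = 7.198 → 7.20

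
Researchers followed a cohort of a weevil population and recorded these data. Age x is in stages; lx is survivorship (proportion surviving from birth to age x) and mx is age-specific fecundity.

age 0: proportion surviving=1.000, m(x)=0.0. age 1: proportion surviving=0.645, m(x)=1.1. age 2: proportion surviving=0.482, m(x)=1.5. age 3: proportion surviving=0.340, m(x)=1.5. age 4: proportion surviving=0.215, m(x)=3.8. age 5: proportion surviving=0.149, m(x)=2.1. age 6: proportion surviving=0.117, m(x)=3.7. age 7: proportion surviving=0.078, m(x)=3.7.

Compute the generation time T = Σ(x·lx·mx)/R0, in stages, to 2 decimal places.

3.46

lx·mx: 0, 0.7095, 0.723, 0.51, 0.817, 0.3129, 0.4329, 0.2886 → R0 = 3.7939
x·lx·mx: 0, 0.7095, 1.446, 1.53, 3.268, 1.5645, 2.5974, 2.0202 → Σ = 13.1356
T = 13.1356 / 3.7939 = 3.462295… → 3.46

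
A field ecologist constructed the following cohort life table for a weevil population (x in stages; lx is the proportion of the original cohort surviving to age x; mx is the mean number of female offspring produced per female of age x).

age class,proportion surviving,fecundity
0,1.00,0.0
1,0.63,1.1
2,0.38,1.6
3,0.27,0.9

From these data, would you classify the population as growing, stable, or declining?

growing

R0 = Σ lx·mx = 0 + 0.693 + 0.608 + 0.243 = 1.544
R0 > 1, so the population is growing.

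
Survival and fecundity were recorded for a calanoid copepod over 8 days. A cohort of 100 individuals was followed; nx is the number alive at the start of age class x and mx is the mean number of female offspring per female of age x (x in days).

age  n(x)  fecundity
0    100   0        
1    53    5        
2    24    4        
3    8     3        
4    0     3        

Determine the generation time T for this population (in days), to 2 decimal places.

1.37

lx = nx/n0 = nx/100: 1, 0.53, 0.24, 0.08, 0
lx·mx: 0, 2.65, 0.96, 0.24, 0 → R0 = 3.85
x·lx·mx: 0, 2.65, 1.92, 0.72, 0 → Σ = 5.29
T = 5.29 / 3.85 = 1.374026… → 1.37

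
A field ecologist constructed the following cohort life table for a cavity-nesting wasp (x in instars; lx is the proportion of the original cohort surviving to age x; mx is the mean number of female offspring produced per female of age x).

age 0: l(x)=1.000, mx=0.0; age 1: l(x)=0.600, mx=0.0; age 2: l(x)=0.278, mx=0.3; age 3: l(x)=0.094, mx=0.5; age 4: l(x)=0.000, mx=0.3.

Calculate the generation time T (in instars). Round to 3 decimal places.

2.360

lx·mx: 0, 0, 0.0834, 0.047, 0 → R0 = 0.1304
x·lx·mx: 0, 0, 0.1668, 0.141, 0 → Σ = 0.3078
T = 0.3078 / 0.1304 = 2.360429… → 2.360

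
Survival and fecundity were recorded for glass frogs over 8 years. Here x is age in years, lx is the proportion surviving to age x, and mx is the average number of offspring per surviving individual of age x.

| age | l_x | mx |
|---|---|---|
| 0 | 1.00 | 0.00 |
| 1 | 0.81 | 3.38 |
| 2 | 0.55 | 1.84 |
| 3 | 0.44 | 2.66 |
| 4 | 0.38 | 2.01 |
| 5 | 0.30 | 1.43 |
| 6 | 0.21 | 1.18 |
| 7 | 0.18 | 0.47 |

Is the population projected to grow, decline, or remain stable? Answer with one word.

growing

R0 = Σ lx·mx = 0 + 2.7378 + 1.012 + 1.1704 + 0.7638 + 0.429 + 0.2478 + 0.0846 = 6.4454
R0 > 1, so the population is growing.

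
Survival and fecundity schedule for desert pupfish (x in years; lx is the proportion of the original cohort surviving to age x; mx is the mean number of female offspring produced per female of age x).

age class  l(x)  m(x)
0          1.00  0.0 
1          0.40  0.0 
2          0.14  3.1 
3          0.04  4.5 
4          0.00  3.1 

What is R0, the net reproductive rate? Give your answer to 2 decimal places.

lx·mx by age: 0, 0, 0.434, 0.18, 0
R0 = Σ lx·mx = 0.614 → 0.61

0.61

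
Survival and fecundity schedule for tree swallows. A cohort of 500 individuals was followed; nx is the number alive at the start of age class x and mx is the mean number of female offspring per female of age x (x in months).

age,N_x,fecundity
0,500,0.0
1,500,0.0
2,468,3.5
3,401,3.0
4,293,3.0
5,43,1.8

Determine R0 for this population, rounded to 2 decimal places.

lx = nx/n0 = nx/500: 1, 1, 0.936, 0.802, 0.586, 0.086
lx·mx by age: 0, 0, 3.276, 2.406, 1.758, 0.1548
R0 = Σ lx·mx = 7.5948 → 7.59

7.59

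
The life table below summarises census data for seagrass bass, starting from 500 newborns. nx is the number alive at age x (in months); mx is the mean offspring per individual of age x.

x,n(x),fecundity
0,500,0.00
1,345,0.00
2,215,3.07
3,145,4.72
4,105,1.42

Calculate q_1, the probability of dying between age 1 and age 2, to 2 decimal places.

lx = nx/n0 = nx/500: 1, 0.69, 0.43, 0.29, 0.21
q_1 = (l_1 − l_2) / l_1 = (0.69 − 0.43) / 0.69
     = 0.26 / 0.69 = 0.376812… → 0.38

0.38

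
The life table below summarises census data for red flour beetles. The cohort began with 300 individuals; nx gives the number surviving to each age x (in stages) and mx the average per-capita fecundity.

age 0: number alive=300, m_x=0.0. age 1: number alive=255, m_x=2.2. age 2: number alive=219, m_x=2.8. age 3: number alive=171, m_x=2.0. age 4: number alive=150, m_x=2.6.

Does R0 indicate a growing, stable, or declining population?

growing

lx = nx/n0 = nx/300: 1, 0.85, 0.73, 0.57, 0.5
R0 = Σ lx·mx = 0 + 1.87 + 2.044 + 1.14 + 1.3 = 6.354
R0 > 1, so the population is growing.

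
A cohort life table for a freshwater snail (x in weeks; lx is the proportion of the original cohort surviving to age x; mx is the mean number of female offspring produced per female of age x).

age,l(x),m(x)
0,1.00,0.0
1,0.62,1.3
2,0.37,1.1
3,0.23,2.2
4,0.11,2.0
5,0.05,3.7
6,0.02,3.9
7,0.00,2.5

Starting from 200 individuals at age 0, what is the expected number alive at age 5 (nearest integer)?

10

Expected survivors = N0 · l_5 = 200 × 0.05 = 10 → 10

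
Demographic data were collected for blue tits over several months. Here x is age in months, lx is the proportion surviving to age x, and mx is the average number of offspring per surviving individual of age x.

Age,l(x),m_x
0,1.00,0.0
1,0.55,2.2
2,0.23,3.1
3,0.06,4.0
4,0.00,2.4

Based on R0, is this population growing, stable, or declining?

R0 = Σ lx·mx = 0 + 1.21 + 0.713 + 0.24 + 0 = 2.163
R0 > 1, so the population is growing.

growing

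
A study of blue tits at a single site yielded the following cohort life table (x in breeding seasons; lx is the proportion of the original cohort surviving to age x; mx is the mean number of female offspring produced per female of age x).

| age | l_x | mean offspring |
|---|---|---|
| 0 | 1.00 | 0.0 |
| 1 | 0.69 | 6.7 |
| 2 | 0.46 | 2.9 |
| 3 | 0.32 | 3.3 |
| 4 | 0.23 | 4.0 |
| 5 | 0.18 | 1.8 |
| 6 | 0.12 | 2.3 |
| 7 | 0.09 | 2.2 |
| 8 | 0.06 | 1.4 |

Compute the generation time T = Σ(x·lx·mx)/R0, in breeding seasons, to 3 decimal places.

lx·mx: 0, 4.623, 1.334, 1.056, 0.92, 0.324, 0.276, 0.198, 0.084 → R0 = 8.815
x·lx·mx: 0, 4.623, 2.668, 3.168, 3.68, 1.62, 1.656, 1.386, 0.672 → Σ = 19.473
T = 19.473 / 8.815 = 2.209075… → 2.209

2.209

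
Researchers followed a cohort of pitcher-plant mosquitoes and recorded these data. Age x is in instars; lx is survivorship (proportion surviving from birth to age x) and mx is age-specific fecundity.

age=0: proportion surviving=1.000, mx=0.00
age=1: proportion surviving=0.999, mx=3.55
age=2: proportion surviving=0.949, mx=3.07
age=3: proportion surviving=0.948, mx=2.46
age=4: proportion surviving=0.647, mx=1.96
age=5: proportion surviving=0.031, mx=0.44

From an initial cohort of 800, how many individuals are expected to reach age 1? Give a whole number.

799

Expected survivors = N0 · l_1 = 800 × 0.999 = 799.2 → 799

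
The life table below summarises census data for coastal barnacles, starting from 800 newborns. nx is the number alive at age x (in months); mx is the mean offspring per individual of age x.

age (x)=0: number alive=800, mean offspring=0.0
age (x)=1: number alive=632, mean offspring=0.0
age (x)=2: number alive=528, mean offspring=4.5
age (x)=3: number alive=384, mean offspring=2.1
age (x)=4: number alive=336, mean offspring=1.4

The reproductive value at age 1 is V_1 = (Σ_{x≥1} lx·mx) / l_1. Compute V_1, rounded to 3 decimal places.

lx = nx/n0 = nx/800: 1, 0.79, 0.66, 0.48, 0.42
lx·mx for x ≥ 1: 0, 2.97, 1.008, 0.588 → sum = 4.566
V_1 = 4.566 / l_1 = 4.566 / 0.79 = 5.779747… → 5.780

5.780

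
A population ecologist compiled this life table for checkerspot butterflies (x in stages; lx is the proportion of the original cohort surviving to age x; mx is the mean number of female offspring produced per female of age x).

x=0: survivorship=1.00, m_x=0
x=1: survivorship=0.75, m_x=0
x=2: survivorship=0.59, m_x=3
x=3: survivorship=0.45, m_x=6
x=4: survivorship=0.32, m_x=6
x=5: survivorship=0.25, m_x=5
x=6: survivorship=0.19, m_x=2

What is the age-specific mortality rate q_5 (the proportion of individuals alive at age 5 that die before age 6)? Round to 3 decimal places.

0.240

q_5 = (l_5 − l_6) / l_5 = (0.25 − 0.19) / 0.25
     = 0.06 / 0.25 = 0.24 → 0.240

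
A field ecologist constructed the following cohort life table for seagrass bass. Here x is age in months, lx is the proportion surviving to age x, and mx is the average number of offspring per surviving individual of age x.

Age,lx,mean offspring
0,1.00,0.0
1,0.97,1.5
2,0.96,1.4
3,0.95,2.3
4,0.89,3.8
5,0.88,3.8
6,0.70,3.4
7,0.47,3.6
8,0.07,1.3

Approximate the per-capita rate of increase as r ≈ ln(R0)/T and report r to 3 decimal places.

R0 = Σ lx·mx = 0 + 1.455 + 1.344 + 2.185 + 3.382 + 3.344 + 2.38 + 1.692 + 0.091 = 15.873
Σ x·lx·mx = 67.798; T = 67.798/15.873 = 4.27128…
r ≈ ln(R0)/T = ln(15.873)/4.27128… = 0.64726… → 0.647

0.647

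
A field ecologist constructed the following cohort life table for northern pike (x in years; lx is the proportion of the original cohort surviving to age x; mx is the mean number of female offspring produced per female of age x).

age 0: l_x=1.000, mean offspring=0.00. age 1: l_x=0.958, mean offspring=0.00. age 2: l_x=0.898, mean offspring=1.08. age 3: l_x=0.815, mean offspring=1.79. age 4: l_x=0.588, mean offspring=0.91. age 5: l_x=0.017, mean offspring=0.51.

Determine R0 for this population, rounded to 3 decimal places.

2.972

lx·mx by age: 0, 0, 0.96984, 1.45885, 0.53508, 0.00867
R0 = Σ lx·mx = 2.97244 → 2.972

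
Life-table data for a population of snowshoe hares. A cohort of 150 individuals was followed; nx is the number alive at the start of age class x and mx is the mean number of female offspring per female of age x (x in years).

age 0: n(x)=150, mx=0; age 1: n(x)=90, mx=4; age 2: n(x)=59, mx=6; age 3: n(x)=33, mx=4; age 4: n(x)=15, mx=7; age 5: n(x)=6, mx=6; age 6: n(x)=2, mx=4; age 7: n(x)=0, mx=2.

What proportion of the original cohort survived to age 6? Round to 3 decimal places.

0.013

l_6 = n_6/n_0 = 2/150 = 0.013333… → 0.013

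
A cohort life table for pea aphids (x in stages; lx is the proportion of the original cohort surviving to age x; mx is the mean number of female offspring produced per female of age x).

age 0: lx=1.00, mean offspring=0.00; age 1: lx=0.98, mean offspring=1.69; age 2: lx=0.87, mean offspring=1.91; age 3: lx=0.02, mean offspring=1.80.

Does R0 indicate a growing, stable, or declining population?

R0 = Σ lx·mx = 0 + 1.6562 + 1.6617 + 0.036 = 3.3539
R0 > 1, so the population is growing.

growing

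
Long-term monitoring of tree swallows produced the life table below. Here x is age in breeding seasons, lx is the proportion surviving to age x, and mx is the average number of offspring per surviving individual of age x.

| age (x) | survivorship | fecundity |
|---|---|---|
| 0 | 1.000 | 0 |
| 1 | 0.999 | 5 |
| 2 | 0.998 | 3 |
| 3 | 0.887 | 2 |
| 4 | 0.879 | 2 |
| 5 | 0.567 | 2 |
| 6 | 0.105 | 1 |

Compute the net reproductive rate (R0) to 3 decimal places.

lx·mx by age: 0, 4.995, 2.994, 1.774, 1.758, 1.134, 0.105
R0 = Σ lx·mx = 12.76 → 12.760

12.760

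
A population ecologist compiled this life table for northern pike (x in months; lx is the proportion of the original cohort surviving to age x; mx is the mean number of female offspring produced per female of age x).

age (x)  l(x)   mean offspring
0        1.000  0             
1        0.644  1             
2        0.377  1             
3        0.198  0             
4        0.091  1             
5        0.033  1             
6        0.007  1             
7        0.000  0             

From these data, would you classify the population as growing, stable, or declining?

R0 = Σ lx·mx = 0 + 0.644 + 0.377 + 0 + 0.091 + 0.033 + 0.007 + 0 = 1.152
R0 > 1, so the population is growing.

growing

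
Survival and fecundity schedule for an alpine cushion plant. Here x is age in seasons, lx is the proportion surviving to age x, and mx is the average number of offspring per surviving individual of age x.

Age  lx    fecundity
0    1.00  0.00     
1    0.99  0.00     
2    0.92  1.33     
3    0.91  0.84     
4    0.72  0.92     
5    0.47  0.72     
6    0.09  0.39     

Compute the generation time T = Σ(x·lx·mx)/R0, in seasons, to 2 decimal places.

lx·mx: 0, 0, 1.2236, 0.7644, 0.6624, 0.3384, 0.0351 → R0 = 3.0239
x·lx·mx: 0, 0, 2.4472, 2.2932, 2.6496, 1.692, 0.2106 → Σ = 9.2926
T = 9.2926 / 3.0239 = 3.073051… → 3.07

3.07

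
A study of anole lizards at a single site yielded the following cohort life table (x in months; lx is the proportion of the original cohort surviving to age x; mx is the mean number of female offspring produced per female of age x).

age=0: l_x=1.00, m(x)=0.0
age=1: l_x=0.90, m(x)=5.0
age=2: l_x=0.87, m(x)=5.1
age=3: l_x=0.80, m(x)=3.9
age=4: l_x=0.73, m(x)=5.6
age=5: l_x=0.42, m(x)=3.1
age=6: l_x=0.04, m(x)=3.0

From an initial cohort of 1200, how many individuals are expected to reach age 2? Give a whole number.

Expected survivors = N0 · l_2 = 1200 × 0.87 = 1044 → 1044

1044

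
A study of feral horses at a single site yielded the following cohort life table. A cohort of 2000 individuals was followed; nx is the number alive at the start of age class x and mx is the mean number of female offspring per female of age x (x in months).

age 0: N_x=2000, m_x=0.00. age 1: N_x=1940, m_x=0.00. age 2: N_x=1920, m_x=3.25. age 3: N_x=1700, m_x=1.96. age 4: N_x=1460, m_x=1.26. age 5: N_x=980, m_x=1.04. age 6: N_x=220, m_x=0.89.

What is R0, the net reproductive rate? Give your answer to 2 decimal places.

lx = nx/n0 = nx/2000: 1, 0.97, 0.96, 0.85, 0.73, 0.49, 0.11
lx·mx by age: 0, 0, 3.12, 1.666, 0.9198, 0.5096, 0.0979
R0 = Σ lx·mx = 6.3133 → 6.31

6.31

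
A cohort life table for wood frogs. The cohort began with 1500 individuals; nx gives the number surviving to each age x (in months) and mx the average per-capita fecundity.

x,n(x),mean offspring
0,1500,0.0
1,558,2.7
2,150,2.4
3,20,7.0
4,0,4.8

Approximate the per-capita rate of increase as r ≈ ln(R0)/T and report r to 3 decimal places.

0.221

lx = nx/n0 = nx/1500: 1, 0.372, 0.1, 0.01333…, 0
R0 = Σ lx·mx = 0 + 1.0044 + 0.24 + 0.09333… + 0 = 1.337733…
Σ x·lx·mx = 1.7644…; T = 1.7644…/1.337733… = 1.31895…
r ≈ ln(R0)/T = ln(1.337733…)/1.31895… = 0.22061… → 0.221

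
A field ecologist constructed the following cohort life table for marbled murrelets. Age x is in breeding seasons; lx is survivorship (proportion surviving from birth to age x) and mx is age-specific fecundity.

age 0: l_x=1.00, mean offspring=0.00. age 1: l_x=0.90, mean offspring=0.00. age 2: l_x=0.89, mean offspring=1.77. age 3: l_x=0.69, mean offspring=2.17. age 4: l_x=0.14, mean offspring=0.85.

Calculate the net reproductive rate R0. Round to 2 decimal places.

lx·mx by age: 0, 0, 1.5753, 1.4973, 0.119
R0 = Σ lx·mx = 3.1916 → 3.19

3.19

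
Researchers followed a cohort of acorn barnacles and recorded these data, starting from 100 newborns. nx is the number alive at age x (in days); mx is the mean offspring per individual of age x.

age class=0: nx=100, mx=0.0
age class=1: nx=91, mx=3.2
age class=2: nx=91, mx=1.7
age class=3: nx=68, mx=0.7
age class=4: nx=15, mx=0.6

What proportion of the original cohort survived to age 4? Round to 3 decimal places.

l_4 = n_4/n_0 = 15/100 = 0.15 → 0.150

0.150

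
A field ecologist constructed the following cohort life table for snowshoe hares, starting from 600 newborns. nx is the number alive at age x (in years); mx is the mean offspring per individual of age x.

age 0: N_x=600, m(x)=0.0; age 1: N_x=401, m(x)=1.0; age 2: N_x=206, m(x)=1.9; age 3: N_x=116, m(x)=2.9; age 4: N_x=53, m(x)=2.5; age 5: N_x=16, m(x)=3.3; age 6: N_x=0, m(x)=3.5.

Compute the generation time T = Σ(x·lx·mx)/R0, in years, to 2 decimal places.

lx = nx/n0 = nx/600: 1, 0.66833…, 0.34333…, 0.19333…, 0.08833…, 0.02667…, 0
lx·mx: 0, 0.668333…, 0.652333…, 0.560667…, 0.220833…, 0.088…, 0 → R0 = 2.190167…
x·lx·mx: 0, 0.668333…, 1.304667…, 1.682…, 0.883333…, 0.44…, 0 → Σ = 4.978333…
T = 4.978333… / 2.190167… = 2.273039… → 2.27

2.27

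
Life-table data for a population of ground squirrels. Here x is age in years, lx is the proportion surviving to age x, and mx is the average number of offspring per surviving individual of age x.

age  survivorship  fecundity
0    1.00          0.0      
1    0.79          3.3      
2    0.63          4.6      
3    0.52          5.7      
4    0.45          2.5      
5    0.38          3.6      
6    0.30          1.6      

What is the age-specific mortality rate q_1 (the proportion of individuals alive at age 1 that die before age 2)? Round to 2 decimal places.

q_1 = (l_1 − l_2) / l_1 = (0.79 − 0.63) / 0.79
     = 0.16 / 0.79 = 0.202532… → 0.20

0.20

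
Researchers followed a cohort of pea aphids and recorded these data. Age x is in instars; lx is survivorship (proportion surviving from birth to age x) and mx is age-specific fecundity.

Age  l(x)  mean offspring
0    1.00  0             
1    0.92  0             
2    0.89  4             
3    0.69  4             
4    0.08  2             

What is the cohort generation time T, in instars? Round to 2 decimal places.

lx·mx: 0, 0, 3.56, 2.76, 0.16 → R0 = 6.48
x·lx·mx: 0, 0, 7.12, 8.28, 0.64 → Σ = 16.04
T = 16.04 / 6.48 = 2.475309… → 2.48

2.48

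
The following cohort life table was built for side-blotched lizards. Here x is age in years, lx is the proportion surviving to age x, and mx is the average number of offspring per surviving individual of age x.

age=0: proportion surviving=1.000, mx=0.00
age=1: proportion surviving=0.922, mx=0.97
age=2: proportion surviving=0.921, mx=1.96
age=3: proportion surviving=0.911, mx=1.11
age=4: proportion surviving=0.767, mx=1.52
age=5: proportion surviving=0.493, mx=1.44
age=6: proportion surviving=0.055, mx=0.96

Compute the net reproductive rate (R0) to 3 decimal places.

5.639

lx·mx by age: 0, 0.89434, 1.80516, 1.01121, 1.16584, 0.70992, 0.0528
R0 = Σ lx·mx = 5.63927 → 5.639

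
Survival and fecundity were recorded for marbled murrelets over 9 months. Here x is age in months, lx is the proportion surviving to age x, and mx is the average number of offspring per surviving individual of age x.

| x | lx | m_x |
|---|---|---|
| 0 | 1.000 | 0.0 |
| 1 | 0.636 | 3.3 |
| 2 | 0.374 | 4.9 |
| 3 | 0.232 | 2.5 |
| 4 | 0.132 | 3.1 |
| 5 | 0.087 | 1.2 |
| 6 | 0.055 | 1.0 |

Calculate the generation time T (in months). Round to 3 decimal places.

lx·mx: 0, 2.0988, 1.8326, 0.58, 0.4092, 0.1044, 0.055 → R0 = 5.08
x·lx·mx: 0, 2.0988, 3.6652, 1.74, 1.6368, 0.522, 0.33 → Σ = 9.9928
T = 9.9928 / 5.08 = 1.967087… → 1.967

1.967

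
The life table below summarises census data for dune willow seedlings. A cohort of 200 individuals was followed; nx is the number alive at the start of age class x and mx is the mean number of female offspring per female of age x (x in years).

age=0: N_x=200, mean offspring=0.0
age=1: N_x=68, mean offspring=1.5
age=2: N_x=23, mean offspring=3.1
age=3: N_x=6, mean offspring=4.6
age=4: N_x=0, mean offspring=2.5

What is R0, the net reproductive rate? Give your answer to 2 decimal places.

lx = nx/n0 = nx/200: 1, 0.34, 0.115, 0.03, 0
lx·mx by age: 0, 0.51, 0.3565, 0.138, 0
R0 = Σ lx·mx = 1.0045 → 1.00

1.00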